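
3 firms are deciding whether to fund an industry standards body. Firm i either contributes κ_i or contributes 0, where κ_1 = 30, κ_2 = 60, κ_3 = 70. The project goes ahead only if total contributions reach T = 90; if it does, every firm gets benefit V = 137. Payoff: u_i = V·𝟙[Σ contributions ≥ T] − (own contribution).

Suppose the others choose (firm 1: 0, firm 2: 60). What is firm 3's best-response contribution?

Others' total = 60. Contributing 70 brings total to 130 ≥ 90: gain V − κ_3 = 67.
Best response: 70.

70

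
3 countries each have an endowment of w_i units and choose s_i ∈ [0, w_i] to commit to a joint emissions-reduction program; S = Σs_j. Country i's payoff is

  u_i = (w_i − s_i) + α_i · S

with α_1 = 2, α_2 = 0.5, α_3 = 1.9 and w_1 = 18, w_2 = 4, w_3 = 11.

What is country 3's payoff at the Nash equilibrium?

55.1

∂u_i/∂s_i = α_i − 1, so country i contributes w_i if α_i > 1, else 0.
α_i > 1 for i ∈ {1, 3}; NE contributions (18, 0, 11), S = 29.
u_3 = (11 − 11) + 1.9·29 = 55.1.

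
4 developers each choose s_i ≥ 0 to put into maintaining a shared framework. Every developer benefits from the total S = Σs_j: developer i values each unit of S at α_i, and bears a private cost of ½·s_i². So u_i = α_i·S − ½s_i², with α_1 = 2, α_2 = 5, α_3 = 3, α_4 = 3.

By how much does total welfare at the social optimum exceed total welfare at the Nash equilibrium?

Developer i's FOC: ∂u_i/∂s_i = α_i − s_i = 0, so s_i* = α_i.
NE contributions = (2, 5, 3, 3); S = 13.
W^NE = (Σα)·S − ½Σα_i² = 13² − ½·47 = 145.5.
Planner sets s_i = Σα_j = 13 for every i, so S^SO = 4·13 = 52.
W^SO = (Σα)·S^SO − ½·4·(Σα)² = (4/2)·13² = 338.
Deadweight loss = W^SO − W^NE = 192.5.

192.5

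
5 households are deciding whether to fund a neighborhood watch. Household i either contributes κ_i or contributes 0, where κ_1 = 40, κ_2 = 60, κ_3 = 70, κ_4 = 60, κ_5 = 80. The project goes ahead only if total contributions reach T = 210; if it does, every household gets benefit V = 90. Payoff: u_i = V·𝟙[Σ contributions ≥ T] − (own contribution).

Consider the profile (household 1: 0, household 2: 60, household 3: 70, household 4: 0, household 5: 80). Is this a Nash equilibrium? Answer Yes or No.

Total = 210 ≥ 210: provided.
Household 1 (pledges 0, payoff 90): pledging 40 → total 250, payoff 50. No gain.
Household 2 (pledges 60, payoff 30): dropping to 0 → total 150, payoff 0. No gain.
Household 3 (pledges 70, payoff 20): dropping to 0 → total 140, payoff 0. No gain.
Household 4 (pledges 0, payoff 90): pledging 60 → total 270, payoff 30. No gain.
Household 5 (pledges 80, payoff 10): dropping to 0 → total 130, payoff 0. No gain.

Yes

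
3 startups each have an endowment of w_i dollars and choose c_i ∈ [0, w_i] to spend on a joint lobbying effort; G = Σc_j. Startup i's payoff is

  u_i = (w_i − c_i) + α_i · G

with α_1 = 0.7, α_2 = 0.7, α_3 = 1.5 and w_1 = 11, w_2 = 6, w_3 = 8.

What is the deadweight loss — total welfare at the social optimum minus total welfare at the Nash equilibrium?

32.3

∂u_i/∂c_i = α_i − 1, so startup i contributes w_i if α_i > 1, else 0.
α_i > 1 for i ∈ {3}; NE contributions (0, 0, 8), G = 8.
W^NE = Σw_i − G^NE + (Σα_i)·G^NE = 25 + 1.9·8 = 40.2.
Planner: ∂(Σu_j)/∂c_i = Σα_j − 1 = 1.9 > 0, so everyone contributes w_i; G^SO = 25, W^SO = 25 + 1.9·25 = 72.5.
Deadweight loss = 32.3.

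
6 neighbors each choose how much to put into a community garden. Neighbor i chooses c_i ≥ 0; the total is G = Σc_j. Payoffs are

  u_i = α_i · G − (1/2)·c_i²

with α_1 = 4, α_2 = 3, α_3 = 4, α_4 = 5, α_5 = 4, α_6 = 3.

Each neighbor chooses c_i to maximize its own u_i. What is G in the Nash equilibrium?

23

Neighbor i's FOC: ∂u_i/∂c_i = α_i − c_i = 0, so c_i* = α_i.
NE contributions = (4, 3, 4, 5, 4, 3); G = 23.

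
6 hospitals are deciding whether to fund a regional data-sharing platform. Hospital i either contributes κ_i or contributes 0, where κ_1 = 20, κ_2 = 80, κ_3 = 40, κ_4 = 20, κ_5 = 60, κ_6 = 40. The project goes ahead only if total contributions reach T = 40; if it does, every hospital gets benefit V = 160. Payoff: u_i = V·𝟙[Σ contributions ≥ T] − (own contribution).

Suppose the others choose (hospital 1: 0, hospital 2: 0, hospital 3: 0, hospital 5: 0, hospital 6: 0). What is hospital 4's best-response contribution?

Others' total = 0. Even contributing 20 gives 20 < 40: no benefit either way.
Best response: 0.

0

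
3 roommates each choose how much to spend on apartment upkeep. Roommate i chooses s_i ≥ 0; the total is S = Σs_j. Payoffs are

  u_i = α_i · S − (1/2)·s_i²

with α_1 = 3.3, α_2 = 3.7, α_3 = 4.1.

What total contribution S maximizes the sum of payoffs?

Planner FOC: ∂(Σu_j)/∂s_i = (Σα_j) − s_i = 0, so s_i^SO = Σα_j = 11.1 for every i; S^SO = 33.3.

33.3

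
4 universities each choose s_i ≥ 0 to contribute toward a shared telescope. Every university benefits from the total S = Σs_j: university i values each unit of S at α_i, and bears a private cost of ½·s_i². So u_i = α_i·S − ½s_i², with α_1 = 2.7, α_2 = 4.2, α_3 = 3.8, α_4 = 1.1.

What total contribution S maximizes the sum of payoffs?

Planner FOC: ∂(Σu_j)/∂s_i = (Σα_j) − s_i = 0, so s_i^SO = Σα_j = 11.8 for every i; S^SO = 47.2.

47.2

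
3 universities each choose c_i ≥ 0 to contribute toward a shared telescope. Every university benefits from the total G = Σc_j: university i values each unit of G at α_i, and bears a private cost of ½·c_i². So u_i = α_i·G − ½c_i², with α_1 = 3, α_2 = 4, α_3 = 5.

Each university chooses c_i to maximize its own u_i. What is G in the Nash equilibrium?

University i's FOC: ∂u_i/∂c_i = α_i − c_i = 0, so c_i* = α_i.
NE contributions = (3, 4, 5); G = 12.

12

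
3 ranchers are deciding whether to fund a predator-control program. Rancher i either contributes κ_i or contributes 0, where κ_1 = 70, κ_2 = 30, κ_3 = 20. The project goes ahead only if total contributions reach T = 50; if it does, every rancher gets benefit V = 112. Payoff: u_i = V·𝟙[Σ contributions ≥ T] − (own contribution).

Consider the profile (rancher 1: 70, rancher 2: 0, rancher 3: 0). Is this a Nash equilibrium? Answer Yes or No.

Total = 70 ≥ 50: provided.
Rancher 1 (pledges 70, payoff 42): dropping to 0 → total 0, payoff 0. No gain.
Rancher 2 (pledges 0, payoff 112): pledging 30 → total 100, payoff 82. No gain.
Rancher 3 (pledges 0, payoff 112): pledging 20 → total 90, payoff 92. No gain.

Yes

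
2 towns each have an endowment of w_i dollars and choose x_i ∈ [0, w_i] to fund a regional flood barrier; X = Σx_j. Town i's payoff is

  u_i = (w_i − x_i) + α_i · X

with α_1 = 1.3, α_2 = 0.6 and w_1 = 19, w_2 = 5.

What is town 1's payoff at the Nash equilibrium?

24.7

∂u_i/∂x_i = α_i − 1, so town i contributes w_i if α_i > 1, else 0.
α_i > 1 for i ∈ {1}; NE contributions (19, 0), X = 19.
u_1 = (19 − 19) + 1.3·19 = 24.7.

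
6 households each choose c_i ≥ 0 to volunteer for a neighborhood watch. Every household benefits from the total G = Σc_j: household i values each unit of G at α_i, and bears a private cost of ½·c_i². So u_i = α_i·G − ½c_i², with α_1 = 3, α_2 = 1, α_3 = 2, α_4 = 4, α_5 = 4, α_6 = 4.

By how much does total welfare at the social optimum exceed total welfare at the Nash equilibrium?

679

Household i's FOC: ∂u_i/∂c_i = α_i − c_i = 0, so c_i* = α_i.
NE contributions = (3, 1, 2, 4, 4, 4); G = 18.
W^NE = (Σα)·G − ½Σα_i² = 18² − ½·62 = 293.
Planner sets c_i = Σα_j = 18 for every i, so G^SO = 6·18 = 108.
W^SO = (Σα)·G^SO − ½·6·(Σα)² = (6/2)·18² = 972.
Deadweight loss = W^SO − W^NE = 679.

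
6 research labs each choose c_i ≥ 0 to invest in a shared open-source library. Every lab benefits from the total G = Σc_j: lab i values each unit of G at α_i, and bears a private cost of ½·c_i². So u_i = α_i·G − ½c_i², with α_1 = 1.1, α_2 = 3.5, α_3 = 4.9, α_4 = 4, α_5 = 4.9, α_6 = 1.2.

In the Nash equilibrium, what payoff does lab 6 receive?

Lab i's FOC: ∂u_i/∂c_i = α_i − c_i = 0, so c_i* = α_i.
NE contributions = (1.1, 3.5, 4.9, 4, 4.9, 1.2); G = 19.6.
u_6 = α_6·G − ½·(c_6)² = 1.2·19.6 − ½·1.2² = 22.8.

22.8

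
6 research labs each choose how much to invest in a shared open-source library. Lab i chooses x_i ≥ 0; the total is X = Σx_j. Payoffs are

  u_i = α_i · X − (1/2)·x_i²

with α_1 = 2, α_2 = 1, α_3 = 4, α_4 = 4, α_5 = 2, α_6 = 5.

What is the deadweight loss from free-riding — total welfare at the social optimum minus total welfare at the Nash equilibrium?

Lab i's FOC: ∂u_i/∂x_i = α_i − x_i = 0, so x_i* = α_i.
NE contributions = (2, 1, 4, 4, 2, 5); X = 18.
W^NE = (Σα)·X − ½Σα_i² = 18² − ½·66 = 291.
Planner sets x_i = Σα_j = 18 for every i, so X^SO = 6·18 = 108.
W^SO = (Σα)·X^SO − ½·6·(Σα)² = (6/2)·18² = 972.
Deadweight loss = W^SO − W^NE = 681.

681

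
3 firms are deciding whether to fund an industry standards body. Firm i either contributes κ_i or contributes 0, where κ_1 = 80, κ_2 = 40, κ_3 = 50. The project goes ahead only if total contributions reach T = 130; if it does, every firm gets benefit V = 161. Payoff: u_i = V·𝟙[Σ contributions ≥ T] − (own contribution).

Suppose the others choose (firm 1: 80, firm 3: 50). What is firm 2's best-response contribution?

Others' total = 130 ≥ 130; contributing adds cost 40 for no extra benefit.
Best response: 0.

0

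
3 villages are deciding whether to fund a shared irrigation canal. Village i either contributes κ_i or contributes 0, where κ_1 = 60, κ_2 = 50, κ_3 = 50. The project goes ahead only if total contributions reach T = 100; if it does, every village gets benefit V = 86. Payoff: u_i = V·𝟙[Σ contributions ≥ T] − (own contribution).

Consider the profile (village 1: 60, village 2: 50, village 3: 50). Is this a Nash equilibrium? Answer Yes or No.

Total = 160 ≥ 100: provided.
Village 1 (pledges 60, payoff 26): dropping to 0 → total 100, payoff 86. Profitable deviation.

No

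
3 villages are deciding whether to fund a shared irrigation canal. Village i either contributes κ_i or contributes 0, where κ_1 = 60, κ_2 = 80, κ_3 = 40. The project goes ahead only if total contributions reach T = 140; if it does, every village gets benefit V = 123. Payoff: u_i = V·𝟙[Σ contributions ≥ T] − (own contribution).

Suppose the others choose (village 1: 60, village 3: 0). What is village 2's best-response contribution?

80

Others' total = 60. Contributing 80 brings total to 140 ≥ 140: gain V − κ_2 = 43.
Best response: 80.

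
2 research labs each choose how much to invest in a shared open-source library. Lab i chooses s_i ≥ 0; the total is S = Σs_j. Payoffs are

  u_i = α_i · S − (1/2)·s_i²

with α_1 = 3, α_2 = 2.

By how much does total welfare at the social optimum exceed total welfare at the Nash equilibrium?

6.5

Lab i's FOC: ∂u_i/∂s_i = α_i − s_i = 0, so s_i* = α_i.
NE contributions = (3, 2); S = 5.
W^NE = (Σα)·S − ½Σα_i² = 5² − ½·13 = 18.5.
Planner sets s_i = Σα_j = 5 for every i, so S^SO = 2·5 = 10.
W^SO = (Σα)·S^SO − ½·2·(Σα)² = (2/2)·5² = 25.
Deadweight loss = W^SO − W^NE = 6.5.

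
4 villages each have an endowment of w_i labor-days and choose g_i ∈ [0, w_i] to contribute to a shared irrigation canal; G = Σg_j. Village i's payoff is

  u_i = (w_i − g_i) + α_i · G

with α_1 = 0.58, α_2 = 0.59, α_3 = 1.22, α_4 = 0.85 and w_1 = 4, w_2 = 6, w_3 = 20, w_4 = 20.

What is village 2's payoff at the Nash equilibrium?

17.8

∂u_i/∂g_i = α_i − 1, so village i contributes w_i if α_i > 1, else 0.
α_i > 1 for i ∈ {3}; NE contributions (0, 0, 20, 0), G = 20.
u_2 = (6 − 0) + 0.59·20 = 17.8.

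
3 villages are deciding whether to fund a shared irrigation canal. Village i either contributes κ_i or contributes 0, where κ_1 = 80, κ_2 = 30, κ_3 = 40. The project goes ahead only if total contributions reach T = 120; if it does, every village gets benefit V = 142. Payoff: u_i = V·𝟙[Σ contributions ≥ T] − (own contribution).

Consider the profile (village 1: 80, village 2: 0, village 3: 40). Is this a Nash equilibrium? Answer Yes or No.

Total = 120 ≥ 120: provided.
Village 1 (pledges 80, payoff 62): dropping to 0 → total 40, payoff 0. No gain.
Village 2 (pledges 0, payoff 142): pledging 30 → total 150, payoff 112. No gain.
Village 3 (pledges 40, payoff 102): dropping to 0 → total 80, payoff 0. No gain.

Yes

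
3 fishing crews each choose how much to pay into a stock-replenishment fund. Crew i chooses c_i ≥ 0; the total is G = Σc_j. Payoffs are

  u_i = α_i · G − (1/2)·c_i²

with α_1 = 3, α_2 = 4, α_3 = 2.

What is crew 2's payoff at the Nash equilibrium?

28

Crew i's FOC: ∂u_i/∂c_i = α_i − c_i = 0, so c_i* = α_i.
NE contributions = (3, 4, 2); G = 9.
u_2 = α_2·G − ½·(c_2)² = 4·9 − ½·4² = 28.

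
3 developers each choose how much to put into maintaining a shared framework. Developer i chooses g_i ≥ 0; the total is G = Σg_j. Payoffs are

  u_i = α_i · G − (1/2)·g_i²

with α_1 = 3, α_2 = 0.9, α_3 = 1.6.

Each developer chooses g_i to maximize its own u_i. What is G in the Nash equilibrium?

5.5

Developer i's FOC: ∂u_i/∂g_i = α_i − g_i = 0, so g_i* = α_i.
NE contributions = (3, 0.9, 1.6); G = 5.5.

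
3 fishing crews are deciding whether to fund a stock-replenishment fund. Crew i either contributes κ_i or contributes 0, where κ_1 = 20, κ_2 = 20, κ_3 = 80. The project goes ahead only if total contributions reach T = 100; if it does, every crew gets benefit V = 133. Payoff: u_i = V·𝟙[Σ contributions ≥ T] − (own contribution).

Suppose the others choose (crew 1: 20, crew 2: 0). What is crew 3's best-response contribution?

80

Others' total = 20. Contributing 80 brings total to 100 ≥ 100: gain V − κ_3 = 53.
Best response: 80.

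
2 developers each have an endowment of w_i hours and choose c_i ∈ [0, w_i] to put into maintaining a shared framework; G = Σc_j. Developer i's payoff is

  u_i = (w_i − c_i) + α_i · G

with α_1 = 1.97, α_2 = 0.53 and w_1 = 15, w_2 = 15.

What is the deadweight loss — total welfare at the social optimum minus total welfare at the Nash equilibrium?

22.5

∂u_i/∂c_i = α_i − 1, so developer i contributes w_i if α_i > 1, else 0.
α_i > 1 for i ∈ {1}; NE contributions (15, 0), G = 15.
W^NE = Σw_i − G^NE + (Σα_i)·G^NE = 30 + 1.5·15 = 52.5.
Planner: ∂(Σu_j)/∂c_i = Σα_j − 1 = 1.5 > 0, so everyone contributes w_i; G^SO = 30, W^SO = 30 + 1.5·30 = 75.
Deadweight loss = 22.5.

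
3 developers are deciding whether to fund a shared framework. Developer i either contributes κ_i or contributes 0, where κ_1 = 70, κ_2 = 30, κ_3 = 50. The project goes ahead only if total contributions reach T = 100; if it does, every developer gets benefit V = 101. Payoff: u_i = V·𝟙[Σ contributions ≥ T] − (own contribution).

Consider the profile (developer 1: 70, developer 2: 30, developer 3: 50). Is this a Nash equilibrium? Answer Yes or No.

Total = 150 ≥ 100: provided.
Developer 1 (pledges 70, payoff 31): dropping to 0 → total 80, payoff 0. No gain.
Developer 2 (pledges 30, payoff 71): dropping to 0 → total 120, payoff 101. Profitable deviation.

No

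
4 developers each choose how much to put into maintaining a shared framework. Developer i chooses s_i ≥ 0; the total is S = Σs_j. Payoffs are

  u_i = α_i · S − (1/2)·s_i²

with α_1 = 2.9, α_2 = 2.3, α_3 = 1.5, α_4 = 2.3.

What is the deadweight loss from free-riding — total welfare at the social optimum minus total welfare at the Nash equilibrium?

Developer i's FOC: ∂u_i/∂s_i = α_i − s_i = 0, so s_i* = α_i.
NE contributions = (2.9, 2.3, 1.5, 2.3); S = 9.
W^NE = (Σα)·S − ½Σα_i² = 9² − ½·21.24 = 70.38.
Planner sets s_i = Σα_j = 9 for every i, so S^SO = 4·9 = 36.
W^SO = (Σα)·S^SO − ½·4·(Σα)² = (4/2)·9² = 162.
Deadweight loss = W^SO − W^NE = 91.62.

91.62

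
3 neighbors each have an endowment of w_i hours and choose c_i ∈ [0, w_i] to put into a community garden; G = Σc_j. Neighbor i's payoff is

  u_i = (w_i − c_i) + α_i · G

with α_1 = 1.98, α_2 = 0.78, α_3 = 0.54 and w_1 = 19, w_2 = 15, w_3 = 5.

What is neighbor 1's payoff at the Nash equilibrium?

∂u_i/∂c_i = α_i − 1, so neighbor i contributes w_i if α_i > 1, else 0.
α_i > 1 for i ∈ {1}; NE contributions (19, 0, 0), G = 19.
u_1 = (19 − 19) + 1.98·19 = 37.62.

37.62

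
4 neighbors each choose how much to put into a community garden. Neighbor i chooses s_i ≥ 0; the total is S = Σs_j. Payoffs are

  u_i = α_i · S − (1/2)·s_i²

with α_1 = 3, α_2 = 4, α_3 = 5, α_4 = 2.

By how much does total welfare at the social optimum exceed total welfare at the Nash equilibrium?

223

Neighbor i's FOC: ∂u_i/∂s_i = α_i − s_i = 0, so s_i* = α_i.
NE contributions = (3, 4, 5, 2); S = 14.
W^NE = (Σα)·S − ½Σα_i² = 14² − ½·54 = 169.
Planner sets s_i = Σα_j = 14 for every i, so S^SO = 4·14 = 56.
W^SO = (Σα)·S^SO − ½·4·(Σα)² = (4/2)·14² = 392.
Deadweight loss = W^SO − W^NE = 223.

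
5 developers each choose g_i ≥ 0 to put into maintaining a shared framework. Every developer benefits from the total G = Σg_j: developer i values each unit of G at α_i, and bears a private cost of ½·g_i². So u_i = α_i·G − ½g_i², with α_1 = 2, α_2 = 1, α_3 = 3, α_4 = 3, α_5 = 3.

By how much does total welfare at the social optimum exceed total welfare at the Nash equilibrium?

232

Developer i's FOC: ∂u_i/∂g_i = α_i − g_i = 0, so g_i* = α_i.
NE contributions = (2, 1, 3, 3, 3); G = 12.
W^NE = (Σα)·G − ½Σα_i² = 12² − ½·32 = 128.
Planner sets g_i = Σα_j = 12 for every i, so G^SO = 5·12 = 60.
W^SO = (Σα)·G^SO − ½·5·(Σα)² = (5/2)·12² = 360.
Deadweight loss = W^SO − W^NE = 232.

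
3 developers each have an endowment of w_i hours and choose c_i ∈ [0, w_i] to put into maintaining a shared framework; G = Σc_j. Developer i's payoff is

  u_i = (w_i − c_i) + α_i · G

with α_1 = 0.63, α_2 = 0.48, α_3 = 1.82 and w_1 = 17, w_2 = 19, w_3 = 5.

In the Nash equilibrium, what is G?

5

∂u_i/∂c_i = α_i − 1, so developer i contributes w_i if α_i > 1, else 0.
α_i > 1 for i ∈ {3}; NE contributions (0, 0, 5), G = 5.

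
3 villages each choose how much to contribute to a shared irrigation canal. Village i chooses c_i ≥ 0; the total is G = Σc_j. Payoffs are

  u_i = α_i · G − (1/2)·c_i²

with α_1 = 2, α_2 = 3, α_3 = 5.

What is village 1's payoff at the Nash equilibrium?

Village i's FOC: ∂u_i/∂c_i = α_i − c_i = 0, so c_i* = α_i.
NE contributions = (2, 3, 5); G = 10.
u_1 = α_1·G − ½·(c_1)² = 2·10 − ½·2² = 18.

18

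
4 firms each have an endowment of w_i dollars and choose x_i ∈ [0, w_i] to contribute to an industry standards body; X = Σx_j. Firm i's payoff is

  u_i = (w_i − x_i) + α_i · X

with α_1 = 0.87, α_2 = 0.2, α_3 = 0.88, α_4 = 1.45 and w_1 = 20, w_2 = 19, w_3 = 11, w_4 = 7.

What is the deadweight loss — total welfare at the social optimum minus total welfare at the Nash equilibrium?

∂u_i/∂x_i = α_i − 1, so firm i contributes w_i if α_i > 1, else 0.
α_i > 1 for i ∈ {4}; NE contributions (0, 0, 0, 7), X = 7.
W^NE = Σw_i − X^NE + (Σα_i)·X^NE = 57 + 2.4·7 = 73.8.
Planner: ∂(Σu_j)/∂x_i = Σα_j − 1 = 2.4 > 0, so everyone contributes w_i; X^SO = 57, W^SO = 57 + 2.4·57 = 193.8.
Deadweight loss = 120.

120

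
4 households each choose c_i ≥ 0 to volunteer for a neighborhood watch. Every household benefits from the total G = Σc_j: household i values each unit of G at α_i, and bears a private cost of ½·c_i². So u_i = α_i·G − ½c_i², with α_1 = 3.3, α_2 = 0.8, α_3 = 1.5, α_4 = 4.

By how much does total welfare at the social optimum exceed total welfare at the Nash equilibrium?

107.05

Household i's FOC: ∂u_i/∂c_i = α_i − c_i = 0, so c_i* = α_i.
NE contributions = (3.3, 0.8, 1.5, 4); G = 9.6.
W^NE = (Σα)·G − ½Σα_i² = 9.6² − ½·29.78 = 77.27.
Planner sets c_i = Σα_j = 9.6 for every i, so G^SO = 4·9.6 = 38.4.
W^SO = (Σα)·G^SO − ½·4·(Σα)² = (4/2)·9.6² = 184.32.
Deadweight loss = W^SO − W^NE = 107.05.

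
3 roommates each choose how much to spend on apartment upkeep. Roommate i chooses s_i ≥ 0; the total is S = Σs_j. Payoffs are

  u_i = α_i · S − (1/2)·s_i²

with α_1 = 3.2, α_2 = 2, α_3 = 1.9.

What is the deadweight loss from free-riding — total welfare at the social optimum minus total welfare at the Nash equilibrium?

34.13

Roommate i's FOC: ∂u_i/∂s_i = α_i − s_i = 0, so s_i* = α_i.
NE contributions = (3.2, 2, 1.9); S = 7.1.
W^NE = (Σα)·S − ½Σα_i² = 7.1² − ½·17.85 = 41.485.
Planner sets s_i = Σα_j = 7.1 for every i, so S^SO = 3·7.1 = 21.3.
W^SO = (Σα)·S^SO − ½·3·(Σα)² = (3/2)·7.1² = 75.615.
Deadweight loss = W^SO − W^NE = 34.13.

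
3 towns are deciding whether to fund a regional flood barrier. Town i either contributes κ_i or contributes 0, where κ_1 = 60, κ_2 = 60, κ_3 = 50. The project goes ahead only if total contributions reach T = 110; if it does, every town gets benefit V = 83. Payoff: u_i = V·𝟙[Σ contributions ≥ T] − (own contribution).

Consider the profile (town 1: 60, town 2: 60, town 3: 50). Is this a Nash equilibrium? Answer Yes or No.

No

Total = 170 ≥ 110: provided.
Town 1 (pledges 60, payoff 23): dropping to 0 → total 110, payoff 83. Profitable deviation.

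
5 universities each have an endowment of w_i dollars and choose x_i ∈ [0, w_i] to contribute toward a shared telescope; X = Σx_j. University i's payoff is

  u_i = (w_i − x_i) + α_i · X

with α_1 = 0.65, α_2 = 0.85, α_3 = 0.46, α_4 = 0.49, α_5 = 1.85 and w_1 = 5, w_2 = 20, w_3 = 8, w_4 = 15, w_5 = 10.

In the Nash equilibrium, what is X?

10

∂u_i/∂x_i = α_i − 1, so university i contributes w_i if α_i > 1, else 0.
α_i > 1 for i ∈ {5}; NE contributions (0, 0, 0, 0, 10), X = 10.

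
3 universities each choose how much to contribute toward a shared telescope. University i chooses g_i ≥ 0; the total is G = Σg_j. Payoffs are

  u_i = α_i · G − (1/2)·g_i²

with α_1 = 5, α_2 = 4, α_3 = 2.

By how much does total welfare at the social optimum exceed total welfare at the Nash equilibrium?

University i's FOC: ∂u_i/∂g_i = α_i − g_i = 0, so g_i* = α_i.
NE contributions = (5, 4, 2); G = 11.
W^NE = (Σα)·G − ½Σα_i² = 11² − ½·45 = 98.5.
Planner sets g_i = Σα_j = 11 for every i, so G^SO = 3·11 = 33.
W^SO = (Σα)·G^SO − ½·3·(Σα)² = (3/2)·11² = 181.5.
Deadweight loss = W^SO − W^NE = 83.

83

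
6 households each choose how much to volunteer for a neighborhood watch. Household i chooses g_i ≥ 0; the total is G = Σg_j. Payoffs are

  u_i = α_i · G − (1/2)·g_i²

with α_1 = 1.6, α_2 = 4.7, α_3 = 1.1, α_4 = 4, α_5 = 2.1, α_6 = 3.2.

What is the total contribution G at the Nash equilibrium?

16.7

Household i's FOC: ∂u_i/∂g_i = α_i − g_i = 0, so g_i* = α_i.
NE contributions = (1.6, 4.7, 1.1, 4, 2.1, 3.2); G = 16.7.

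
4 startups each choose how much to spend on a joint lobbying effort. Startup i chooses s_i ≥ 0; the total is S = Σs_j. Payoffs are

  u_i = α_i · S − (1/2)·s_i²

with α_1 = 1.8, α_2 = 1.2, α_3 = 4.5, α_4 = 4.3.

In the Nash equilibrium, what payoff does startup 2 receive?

Startup i's FOC: ∂u_i/∂s_i = α_i − s_i = 0, so s_i* = α_i.
NE contributions = (1.8, 1.2, 4.5, 4.3); S = 11.8.
u_2 = α_2·S − ½·(s_2)² = 1.2·11.8 − ½·1.2² = 13.44.

13.44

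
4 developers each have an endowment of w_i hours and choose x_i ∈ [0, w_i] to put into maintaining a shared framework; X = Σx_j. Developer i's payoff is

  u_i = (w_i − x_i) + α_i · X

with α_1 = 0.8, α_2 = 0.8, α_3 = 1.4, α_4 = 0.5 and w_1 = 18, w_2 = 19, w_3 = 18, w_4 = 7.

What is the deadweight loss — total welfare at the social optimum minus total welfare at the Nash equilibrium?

∂u_i/∂x_i = α_i − 1, so developer i contributes w_i if α_i > 1, else 0.
α_i > 1 for i ∈ {3}; NE contributions (0, 0, 18, 0), X = 18.
W^NE = Σw_i − X^NE + (Σα_i)·X^NE = 62 + 2.5·18 = 107.
Planner: ∂(Σu_j)/∂x_i = Σα_j − 1 = 2.5 > 0, so everyone contributes w_i; X^SO = 62, W^SO = 62 + 2.5·62 = 217.
Deadweight loss = 110.

110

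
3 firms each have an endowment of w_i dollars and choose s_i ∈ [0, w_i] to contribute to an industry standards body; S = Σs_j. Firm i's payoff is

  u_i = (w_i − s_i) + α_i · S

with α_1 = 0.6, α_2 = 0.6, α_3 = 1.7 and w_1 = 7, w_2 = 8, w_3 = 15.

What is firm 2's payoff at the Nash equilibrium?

∂u_i/∂s_i = α_i − 1, so firm i contributes w_i if α_i > 1, else 0.
α_i > 1 for i ∈ {3}; NE contributions (0, 0, 15), S = 15.
u_2 = (8 − 0) + 0.6·15 = 17.

17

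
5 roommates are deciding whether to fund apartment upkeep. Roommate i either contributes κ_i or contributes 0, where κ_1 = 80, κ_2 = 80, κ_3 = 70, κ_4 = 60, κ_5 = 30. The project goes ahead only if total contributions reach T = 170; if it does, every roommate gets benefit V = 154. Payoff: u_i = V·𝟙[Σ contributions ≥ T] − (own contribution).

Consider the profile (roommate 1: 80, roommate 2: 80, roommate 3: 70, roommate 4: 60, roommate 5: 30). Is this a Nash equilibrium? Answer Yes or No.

Total = 320 ≥ 170: provided.
Roommate 1 (pledges 80, payoff 74): dropping to 0 → total 240, payoff 154. Profitable deviation.

No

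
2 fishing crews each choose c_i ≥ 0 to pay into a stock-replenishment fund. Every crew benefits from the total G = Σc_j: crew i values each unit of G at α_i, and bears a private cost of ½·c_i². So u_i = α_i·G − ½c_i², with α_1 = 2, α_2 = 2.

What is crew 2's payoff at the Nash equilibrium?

Crew i's FOC: ∂u_i/∂c_i = α_i − c_i = 0, so c_i* = α_i.
NE contributions = (2, 2); G = 4.
u_2 = α_2·G − ½·(c_2)² = 2·4 − ½·2² = 6.

6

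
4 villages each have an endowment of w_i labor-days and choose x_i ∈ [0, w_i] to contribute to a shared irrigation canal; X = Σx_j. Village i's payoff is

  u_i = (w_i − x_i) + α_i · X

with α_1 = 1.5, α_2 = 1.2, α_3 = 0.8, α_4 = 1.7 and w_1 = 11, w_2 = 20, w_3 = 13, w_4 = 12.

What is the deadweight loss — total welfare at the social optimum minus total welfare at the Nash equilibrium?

54.6

∂u_i/∂x_i = α_i − 1, so village i contributes w_i if α_i > 1, else 0.
α_i > 1 for i ∈ {1, 2, 4}; NE contributions (11, 20, 0, 12), X = 43.
W^NE = Σw_i − X^NE + (Σα_i)·X^NE = 56 + 4.2·43 = 236.6.
Planner: ∂(Σu_j)/∂x_i = Σα_j − 1 = 4.2 > 0, so everyone contributes w_i; X^SO = 56, W^SO = 56 + 4.2·56 = 291.2.
Deadweight loss = 54.6.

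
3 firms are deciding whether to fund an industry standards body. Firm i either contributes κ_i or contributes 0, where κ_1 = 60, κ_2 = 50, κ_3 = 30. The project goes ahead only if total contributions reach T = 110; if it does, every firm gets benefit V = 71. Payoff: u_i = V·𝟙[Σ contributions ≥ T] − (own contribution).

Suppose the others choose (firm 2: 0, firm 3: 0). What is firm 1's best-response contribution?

Others' total = 0. Even contributing 60 gives 60 < 110: no benefit either way.
Best response: 0.

0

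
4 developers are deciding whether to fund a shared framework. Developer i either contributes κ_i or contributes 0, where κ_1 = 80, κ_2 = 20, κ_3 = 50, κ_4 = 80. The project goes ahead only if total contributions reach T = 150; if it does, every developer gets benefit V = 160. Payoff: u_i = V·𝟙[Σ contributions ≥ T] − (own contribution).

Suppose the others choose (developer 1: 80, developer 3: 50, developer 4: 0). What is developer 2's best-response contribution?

Others' total = 130. Contributing 20 brings total to 150 ≥ 150: gain V − κ_2 = 140.
Best response: 20.

20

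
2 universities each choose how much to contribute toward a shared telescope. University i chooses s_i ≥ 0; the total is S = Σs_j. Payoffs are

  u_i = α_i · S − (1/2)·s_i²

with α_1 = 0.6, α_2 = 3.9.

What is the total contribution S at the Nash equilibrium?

4.5

University i's FOC: ∂u_i/∂s_i = α_i − s_i = 0, so s_i* = α_i.
NE contributions = (0.6, 3.9); S = 4.5.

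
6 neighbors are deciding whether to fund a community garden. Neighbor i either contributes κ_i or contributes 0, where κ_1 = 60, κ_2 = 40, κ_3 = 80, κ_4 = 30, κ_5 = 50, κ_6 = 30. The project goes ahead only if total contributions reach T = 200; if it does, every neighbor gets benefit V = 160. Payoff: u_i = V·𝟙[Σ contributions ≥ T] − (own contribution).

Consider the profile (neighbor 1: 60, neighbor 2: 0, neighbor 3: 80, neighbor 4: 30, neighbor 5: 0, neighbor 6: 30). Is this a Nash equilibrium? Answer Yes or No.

Yes

Total = 200 ≥ 200: provided.
Neighbor 1 (pledges 60, payoff 100): dropping to 0 → total 140, payoff 0. No gain.
Neighbor 2 (pledges 0, payoff 160): pledging 40 → total 240, payoff 120. No gain.
Neighbor 3 (pledges 80, payoff 80): dropping to 0 → total 120, payoff 0. No gain.
Neighbor 4 (pledges 30, payoff 130): dropping to 0 → total 170, payoff 0. No gain.
Neighbor 5 (pledges 0, payoff 160): pledging 50 → total 250, payoff 110. No gain.
Neighbor 6 (pledges 30, payoff 130): dropping to 0 → total 170, payoff 0. No gain.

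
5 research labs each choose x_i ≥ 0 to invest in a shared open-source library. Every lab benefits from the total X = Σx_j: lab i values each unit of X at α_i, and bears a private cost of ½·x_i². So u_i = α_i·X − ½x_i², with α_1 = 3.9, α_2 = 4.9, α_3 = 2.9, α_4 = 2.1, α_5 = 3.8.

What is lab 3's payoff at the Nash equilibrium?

Lab i's FOC: ∂u_i/∂x_i = α_i − x_i = 0, so x_i* = α_i.
NE contributions = (3.9, 4.9, 2.9, 2.1, 3.8); X = 17.6.
u_3 = α_3·X − ½·(x_3)² = 2.9·17.6 − ½·2.9² = 46.835.

46.835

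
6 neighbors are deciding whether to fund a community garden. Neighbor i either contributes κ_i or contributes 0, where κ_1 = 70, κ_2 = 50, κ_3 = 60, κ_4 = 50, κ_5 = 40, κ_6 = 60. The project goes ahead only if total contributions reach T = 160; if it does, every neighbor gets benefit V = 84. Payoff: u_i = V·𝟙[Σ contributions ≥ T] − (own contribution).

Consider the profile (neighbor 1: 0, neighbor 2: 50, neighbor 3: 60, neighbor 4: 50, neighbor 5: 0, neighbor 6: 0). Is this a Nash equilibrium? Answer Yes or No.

Total = 160 ≥ 160: provided.
Neighbor 1 (pledges 0, payoff 84): pledging 70 → total 230, payoff 14. No gain.
Neighbor 2 (pledges 50, payoff 34): dropping to 0 → total 110, payoff 0. No gain.
Neighbor 3 (pledges 60, payoff 24): dropping to 0 → total 100, payoff 0. No gain.
Neighbor 4 (pledges 50, payoff 34): dropping to 0 → total 110, payoff 0. No gain.
Neighbor 5 (pledges 0, payoff 84): pledging 40 → total 200, payoff 44. No gain.
Neighbor 6 (pledges 0, payoff 84): pledging 60 → total 220, payoff 24. No gain.

Yes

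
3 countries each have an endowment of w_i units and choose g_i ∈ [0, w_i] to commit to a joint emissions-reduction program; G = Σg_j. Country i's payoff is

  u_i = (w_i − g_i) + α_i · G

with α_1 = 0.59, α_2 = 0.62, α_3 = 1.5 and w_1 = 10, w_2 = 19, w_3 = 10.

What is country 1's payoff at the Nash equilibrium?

∂u_i/∂g_i = α_i − 1, so country i contributes w_i if α_i > 1, else 0.
α_i > 1 for i ∈ {3}; NE contributions (0, 0, 10), G = 10.
u_1 = (10 − 0) + 0.59·10 = 15.9.

15.9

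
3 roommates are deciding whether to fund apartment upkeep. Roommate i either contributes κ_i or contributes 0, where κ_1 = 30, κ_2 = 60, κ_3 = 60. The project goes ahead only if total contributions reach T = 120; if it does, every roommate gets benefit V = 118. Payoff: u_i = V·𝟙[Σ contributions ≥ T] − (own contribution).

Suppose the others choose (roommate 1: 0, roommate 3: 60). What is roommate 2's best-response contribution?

60

Others' total = 60. Contributing 60 brings total to 120 ≥ 120: gain V − κ_2 = 58.
Best response: 60.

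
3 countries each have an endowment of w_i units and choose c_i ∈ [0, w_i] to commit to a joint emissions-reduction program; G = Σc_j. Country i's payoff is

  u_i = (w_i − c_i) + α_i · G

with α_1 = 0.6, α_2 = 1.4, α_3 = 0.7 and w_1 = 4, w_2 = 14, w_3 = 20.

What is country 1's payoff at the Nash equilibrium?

12.4

∂u_i/∂c_i = α_i − 1, so country i contributes w_i if α_i > 1, else 0.
α_i > 1 for i ∈ {2}; NE contributions (0, 14, 0), G = 14.
u_1 = (4 − 0) + 0.6·14 = 12.4.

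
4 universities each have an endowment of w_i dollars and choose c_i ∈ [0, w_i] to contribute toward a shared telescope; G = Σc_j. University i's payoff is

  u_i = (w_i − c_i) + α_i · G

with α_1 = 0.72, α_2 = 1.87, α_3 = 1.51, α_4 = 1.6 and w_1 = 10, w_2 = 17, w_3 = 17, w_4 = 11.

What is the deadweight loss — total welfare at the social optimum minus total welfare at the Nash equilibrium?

∂u_i/∂c_i = α_i − 1, so university i contributes w_i if α_i > 1, else 0.
α_i > 1 for i ∈ {2, 3, 4}; NE contributions (0, 17, 17, 11), G = 45.
W^NE = Σw_i − G^NE + (Σα_i)·G^NE = 55 + 4.7·45 = 266.5.
Planner: ∂(Σu_j)/∂c_i = Σα_j − 1 = 4.7 > 0, so everyone contributes w_i; G^SO = 55, W^SO = 55 + 4.7·55 = 313.5.
Deadweight loss = 47.

47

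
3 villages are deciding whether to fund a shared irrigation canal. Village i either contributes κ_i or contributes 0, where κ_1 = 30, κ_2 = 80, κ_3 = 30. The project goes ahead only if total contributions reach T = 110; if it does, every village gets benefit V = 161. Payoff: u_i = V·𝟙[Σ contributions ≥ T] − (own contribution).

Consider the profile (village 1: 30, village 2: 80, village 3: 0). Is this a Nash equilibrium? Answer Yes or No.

Total = 110 ≥ 110: provided.
Village 1 (pledges 30, payoff 131): dropping to 0 → total 80, payoff 0. No gain.
Village 2 (pledges 80, payoff 81): dropping to 0 → total 30, payoff 0. No gain.
Village 3 (pledges 0, payoff 161): pledging 30 → total 140, payoff 131. No gain.

Yes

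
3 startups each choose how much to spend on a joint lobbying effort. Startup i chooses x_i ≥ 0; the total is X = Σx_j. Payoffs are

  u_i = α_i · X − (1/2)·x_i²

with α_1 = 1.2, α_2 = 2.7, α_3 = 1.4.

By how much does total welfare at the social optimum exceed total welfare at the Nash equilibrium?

19.39

Startup i's FOC: ∂u_i/∂x_i = α_i − x_i = 0, so x_i* = α_i.
NE contributions = (1.2, 2.7, 1.4); X = 5.3.
W^NE = (Σα)·X − ½Σα_i² = 5.3² − ½·10.69 = 22.745.
Planner sets x_i = Σα_j = 5.3 for every i, so X^SO = 3·5.3 = 15.9.
W^SO = (Σα)·X^SO − ½·3·(Σα)² = (3/2)·5.3² = 42.135.
Deadweight loss = W^SO − W^NE = 19.39.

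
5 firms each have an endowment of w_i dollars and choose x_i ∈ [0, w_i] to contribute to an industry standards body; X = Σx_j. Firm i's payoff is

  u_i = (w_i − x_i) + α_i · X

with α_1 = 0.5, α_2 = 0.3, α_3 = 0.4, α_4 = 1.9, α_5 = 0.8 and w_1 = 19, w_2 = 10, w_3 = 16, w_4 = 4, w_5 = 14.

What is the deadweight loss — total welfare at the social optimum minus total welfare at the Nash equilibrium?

∂u_i/∂x_i = α_i − 1, so firm i contributes w_i if α_i > 1, else 0.
α_i > 1 for i ∈ {4}; NE contributions (0, 0, 0, 4, 0), X = 4.
W^NE = Σw_i − X^NE + (Σα_i)·X^NE = 63 + 2.9·4 = 74.6.
Planner: ∂(Σu_j)/∂x_i = Σα_j − 1 = 2.9 > 0, so everyone contributes w_i; X^SO = 63, W^SO = 63 + 2.9·63 = 245.7.
Deadweight loss = 171.1.

171.1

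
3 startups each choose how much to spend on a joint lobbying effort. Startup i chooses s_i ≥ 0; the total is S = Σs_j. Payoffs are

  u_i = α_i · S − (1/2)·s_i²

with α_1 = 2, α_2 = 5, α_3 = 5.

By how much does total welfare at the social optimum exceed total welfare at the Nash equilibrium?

99

Startup i's FOC: ∂u_i/∂s_i = α_i − s_i = 0, so s_i* = α_i.
NE contributions = (2, 5, 5); S = 12.
W^NE = (Σα)·S − ½Σα_i² = 12² − ½·54 = 117.
Planner sets s_i = Σα_j = 12 for every i, so S^SO = 3·12 = 36.
W^SO = (Σα)·S^SO − ½·3·(Σα)² = (3/2)·12² = 216.
Deadweight loss = W^SO − W^NE = 99.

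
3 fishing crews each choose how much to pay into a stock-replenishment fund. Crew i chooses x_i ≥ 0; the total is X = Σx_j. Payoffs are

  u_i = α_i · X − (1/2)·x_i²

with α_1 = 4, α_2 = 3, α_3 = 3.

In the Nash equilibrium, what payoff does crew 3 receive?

25.5

Crew i's FOC: ∂u_i/∂x_i = α_i − x_i = 0, so x_i* = α_i.
NE contributions = (4, 3, 3); X = 10.
u_3 = α_3·X − ½·(x_3)² = 3·10 − ½·3² = 25.5.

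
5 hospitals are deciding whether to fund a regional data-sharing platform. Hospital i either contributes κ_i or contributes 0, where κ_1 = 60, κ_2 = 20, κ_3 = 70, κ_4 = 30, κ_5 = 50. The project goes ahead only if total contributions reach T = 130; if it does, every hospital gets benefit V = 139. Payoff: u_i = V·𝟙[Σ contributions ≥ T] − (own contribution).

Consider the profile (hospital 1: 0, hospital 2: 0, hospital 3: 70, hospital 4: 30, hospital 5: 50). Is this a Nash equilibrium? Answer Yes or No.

Total = 150 ≥ 130: provided.
Hospital 1 (pledges 0, payoff 139): pledging 60 → total 210, payoff 79. No gain.
Hospital 2 (pledges 0, payoff 139): pledging 20 → total 170, payoff 119. No gain.
Hospital 3 (pledges 70, payoff 69): dropping to 0 → total 80, payoff 0. No gain.
Hospital 4 (pledges 30, payoff 109): dropping to 0 → total 120, payoff 0. No gain.
Hospital 5 (pledges 50, payoff 89): dropping to 0 → total 100, payoff 0. No gain.

Yes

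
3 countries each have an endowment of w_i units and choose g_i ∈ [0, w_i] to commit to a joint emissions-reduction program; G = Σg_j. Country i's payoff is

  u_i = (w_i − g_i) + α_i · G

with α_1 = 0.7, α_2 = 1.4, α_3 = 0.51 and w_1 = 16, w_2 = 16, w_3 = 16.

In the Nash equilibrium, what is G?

16

∂u_i/∂g_i = α_i − 1, so country i contributes w_i if α_i > 1, else 0.
α_i > 1 for i ∈ {2}; NE contributions (0, 16, 0), G = 16.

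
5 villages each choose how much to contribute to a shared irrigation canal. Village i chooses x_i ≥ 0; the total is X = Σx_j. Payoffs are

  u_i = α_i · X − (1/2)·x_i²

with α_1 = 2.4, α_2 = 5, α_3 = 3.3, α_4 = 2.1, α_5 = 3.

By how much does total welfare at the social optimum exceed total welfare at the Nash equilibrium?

401.99

Village i's FOC: ∂u_i/∂x_i = α_i − x_i = 0, so x_i* = α_i.
NE contributions = (2.4, 5, 3.3, 2.1, 3); X = 15.8.
W^NE = (Σα)·X − ½Σα_i² = 15.8² − ½·55.06 = 222.11.
Planner sets x_i = Σα_j = 15.8 for every i, so X^SO = 5·15.8 = 79.
W^SO = (Σα)·X^SO − ½·5·(Σα)² = (5/2)·15.8² = 624.1.
Deadweight loss = W^SO − W^NE = 401.99.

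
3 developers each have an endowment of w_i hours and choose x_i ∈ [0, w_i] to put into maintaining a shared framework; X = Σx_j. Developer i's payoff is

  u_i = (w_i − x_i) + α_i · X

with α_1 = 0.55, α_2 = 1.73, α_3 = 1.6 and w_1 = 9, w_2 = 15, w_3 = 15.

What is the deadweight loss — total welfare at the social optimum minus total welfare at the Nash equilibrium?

25.92

∂u_i/∂x_i = α_i − 1, so developer i contributes w_i if α_i > 1, else 0.
α_i > 1 for i ∈ {2, 3}; NE contributions (0, 15, 15), X = 30.
W^NE = Σw_i − X^NE + (Σα_i)·X^NE = 39 + 2.88·30 = 125.4.
Planner: ∂(Σu_j)/∂x_i = Σα_j − 1 = 2.88 > 0, so everyone contributes w_i; X^SO = 39, W^SO = 39 + 2.88·39 = 151.32.
Deadweight loss = 25.92.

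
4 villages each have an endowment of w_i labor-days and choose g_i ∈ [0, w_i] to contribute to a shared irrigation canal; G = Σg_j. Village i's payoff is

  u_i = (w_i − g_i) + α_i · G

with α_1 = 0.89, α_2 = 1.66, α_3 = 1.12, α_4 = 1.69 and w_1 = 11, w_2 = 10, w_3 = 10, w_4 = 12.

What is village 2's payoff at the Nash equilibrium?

∂u_i/∂g_i = α_i − 1, so village i contributes w_i if α_i > 1, else 0.
α_i > 1 for i ∈ {2, 3, 4}; NE contributions (0, 10, 10, 12), G = 32.
u_2 = (10 − 10) + 1.66·32 = 53.12.

53.12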